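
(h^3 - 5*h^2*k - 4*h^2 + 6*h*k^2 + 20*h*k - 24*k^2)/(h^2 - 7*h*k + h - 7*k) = (h^3 - 5*h^2*k - 4*h^2 + 6*h*k^2 + 20*h*k - 24*k^2)/(h^2 - 7*h*k + h - 7*k)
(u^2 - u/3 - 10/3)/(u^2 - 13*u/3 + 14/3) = (3*u + 5)/(3*u - 7)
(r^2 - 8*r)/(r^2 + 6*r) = (r - 8)/(r + 6)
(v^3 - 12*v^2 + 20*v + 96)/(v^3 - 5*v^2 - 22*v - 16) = (v - 6)/(v + 1)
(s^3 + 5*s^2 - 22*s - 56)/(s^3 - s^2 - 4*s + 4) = (s^2 + 3*s - 28)/(s^2 - 3*s + 2)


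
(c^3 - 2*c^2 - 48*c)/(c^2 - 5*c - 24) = c*(c + 6)/(c + 3)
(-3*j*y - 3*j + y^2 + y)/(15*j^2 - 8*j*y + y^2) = (y + 1)/(-5*j + y)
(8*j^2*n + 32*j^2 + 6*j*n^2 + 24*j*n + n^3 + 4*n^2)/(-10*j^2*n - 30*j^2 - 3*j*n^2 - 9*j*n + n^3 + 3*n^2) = (-4*j*n - 16*j - n^2 - 4*n)/(5*j*n + 15*j - n^2 - 3*n)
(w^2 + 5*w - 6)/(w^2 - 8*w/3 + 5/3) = 3*(w + 6)/(3*w - 5)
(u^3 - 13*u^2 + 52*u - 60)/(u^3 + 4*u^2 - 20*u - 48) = (u^3 - 13*u^2 + 52*u - 60)/(u^3 + 4*u^2 - 20*u - 48)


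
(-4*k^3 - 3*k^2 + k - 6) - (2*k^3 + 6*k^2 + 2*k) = -6*k^3 - 9*k^2 - k - 6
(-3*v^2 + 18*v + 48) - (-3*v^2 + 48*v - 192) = 240 - 30*v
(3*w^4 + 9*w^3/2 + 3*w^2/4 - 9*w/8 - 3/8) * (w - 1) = 3*w^5 + 3*w^4/2 - 15*w^3/4 - 15*w^2/8 + 3*w/4 + 3/8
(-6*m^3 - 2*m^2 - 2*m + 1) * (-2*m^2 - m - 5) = 12*m^5 + 10*m^4 + 36*m^3 + 10*m^2 + 9*m - 5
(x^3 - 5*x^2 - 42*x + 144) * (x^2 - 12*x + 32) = x^5 - 17*x^4 + 50*x^3 + 488*x^2 - 3072*x + 4608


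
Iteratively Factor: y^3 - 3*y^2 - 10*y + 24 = (y + 3)*(y^2 - 6*y + 8) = (y - 2)*(y + 3)*(y - 4)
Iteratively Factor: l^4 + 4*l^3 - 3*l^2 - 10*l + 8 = (l + 4)*(l^3 - 3*l + 2) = (l - 1)*(l + 4)*(l^2 + l - 2) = (l - 1)^2*(l + 4)*(l + 2)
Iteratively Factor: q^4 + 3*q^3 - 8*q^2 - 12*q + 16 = (q + 2)*(q^3 + q^2 - 10*q + 8) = (q - 1)*(q + 2)*(q^2 + 2*q - 8) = (q - 2)*(q - 1)*(q + 2)*(q + 4)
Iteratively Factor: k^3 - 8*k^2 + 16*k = (k - 4)*(k^2 - 4*k) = k*(k - 4)*(k - 4)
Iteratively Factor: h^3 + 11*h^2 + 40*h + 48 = (h + 3)*(h^2 + 8*h + 16) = (h + 3)*(h + 4)*(h + 4)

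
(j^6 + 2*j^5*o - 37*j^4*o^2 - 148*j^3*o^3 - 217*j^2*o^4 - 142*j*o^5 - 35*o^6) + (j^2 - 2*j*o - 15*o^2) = j^6 + 2*j^5*o - 37*j^4*o^2 - 148*j^3*o^3 - 217*j^2*o^4 + j^2 - 142*j*o^5 - 2*j*o - 35*o^6 - 15*o^2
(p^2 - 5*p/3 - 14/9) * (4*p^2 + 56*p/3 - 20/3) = 4*p^4 + 12*p^3 - 44*p^2 - 484*p/27 + 280/27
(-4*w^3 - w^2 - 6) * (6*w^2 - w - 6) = -24*w^5 - 2*w^4 + 25*w^3 - 30*w^2 + 6*w + 36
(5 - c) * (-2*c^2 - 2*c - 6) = 2*c^3 - 8*c^2 - 4*c - 30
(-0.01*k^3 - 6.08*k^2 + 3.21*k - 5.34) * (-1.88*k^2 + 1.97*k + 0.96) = 0.0188*k^5 + 11.4107*k^4 - 18.022*k^3 + 10.5261*k^2 - 7.4382*k - 5.1264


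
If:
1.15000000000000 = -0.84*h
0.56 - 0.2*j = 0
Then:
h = -1.37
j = 2.80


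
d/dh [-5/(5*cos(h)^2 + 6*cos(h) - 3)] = -10*(5*cos(h) + 3)*sin(h)/(5*cos(h)^2 + 6*cos(h) - 3)^2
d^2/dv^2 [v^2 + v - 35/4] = 2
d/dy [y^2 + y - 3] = 2*y + 1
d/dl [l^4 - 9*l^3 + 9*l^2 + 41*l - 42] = 4*l^3 - 27*l^2 + 18*l + 41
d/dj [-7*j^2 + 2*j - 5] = 2 - 14*j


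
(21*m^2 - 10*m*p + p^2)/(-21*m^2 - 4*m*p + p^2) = (-3*m + p)/(3*m + p)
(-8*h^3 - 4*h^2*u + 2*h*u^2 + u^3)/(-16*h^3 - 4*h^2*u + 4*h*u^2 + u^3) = (2*h + u)/(4*h + u)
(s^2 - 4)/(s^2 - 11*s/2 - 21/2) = 2*(4 - s^2)/(-2*s^2 + 11*s + 21)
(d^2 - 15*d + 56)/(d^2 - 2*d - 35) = (d - 8)/(d + 5)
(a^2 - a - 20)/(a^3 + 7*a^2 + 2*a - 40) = (a - 5)/(a^2 + 3*a - 10)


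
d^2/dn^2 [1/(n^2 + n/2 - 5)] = 4*(-4*n^2 - 2*n + (4*n + 1)^2 + 20)/(2*n^2 + n - 10)^3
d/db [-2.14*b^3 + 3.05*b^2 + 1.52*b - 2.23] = -6.42*b^2 + 6.1*b + 1.52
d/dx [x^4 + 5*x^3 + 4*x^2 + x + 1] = 4*x^3 + 15*x^2 + 8*x + 1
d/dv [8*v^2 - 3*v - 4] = 16*v - 3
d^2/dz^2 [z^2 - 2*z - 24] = 2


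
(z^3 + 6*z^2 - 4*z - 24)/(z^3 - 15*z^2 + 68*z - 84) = (z^2 + 8*z + 12)/(z^2 - 13*z + 42)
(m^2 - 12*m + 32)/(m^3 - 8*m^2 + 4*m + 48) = (m - 8)/(m^2 - 4*m - 12)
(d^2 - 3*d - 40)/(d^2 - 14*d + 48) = (d + 5)/(d - 6)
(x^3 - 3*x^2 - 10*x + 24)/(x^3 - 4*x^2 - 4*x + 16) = (x + 3)/(x + 2)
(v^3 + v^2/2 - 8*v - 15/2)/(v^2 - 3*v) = v + 7/2 + 5/(2*v)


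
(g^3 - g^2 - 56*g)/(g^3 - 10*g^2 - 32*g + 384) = g*(g + 7)/(g^2 - 2*g - 48)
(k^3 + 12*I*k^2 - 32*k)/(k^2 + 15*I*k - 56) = k*(k + 4*I)/(k + 7*I)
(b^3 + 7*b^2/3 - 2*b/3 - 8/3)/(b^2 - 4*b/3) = (3*b^3 + 7*b^2 - 2*b - 8)/(b*(3*b - 4))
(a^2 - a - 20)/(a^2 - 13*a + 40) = (a + 4)/(a - 8)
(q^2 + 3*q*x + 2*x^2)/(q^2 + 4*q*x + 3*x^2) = (q + 2*x)/(q + 3*x)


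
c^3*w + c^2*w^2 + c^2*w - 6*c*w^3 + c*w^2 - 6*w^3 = (c - 2*w)*(c + 3*w)*(c*w + w)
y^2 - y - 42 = (y - 7)*(y + 6)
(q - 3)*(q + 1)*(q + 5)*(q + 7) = q^4 + 10*q^3 + 8*q^2 - 106*q - 105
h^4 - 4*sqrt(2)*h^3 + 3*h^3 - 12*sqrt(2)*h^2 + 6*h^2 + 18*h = h*(h + 3)*(h - 3*sqrt(2))*(h - sqrt(2))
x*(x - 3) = x^2 - 3*x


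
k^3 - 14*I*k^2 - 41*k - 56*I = (k - 8*I)*(k - 7*I)*(k + I)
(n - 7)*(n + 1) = n^2 - 6*n - 7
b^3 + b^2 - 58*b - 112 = (b - 8)*(b + 2)*(b + 7)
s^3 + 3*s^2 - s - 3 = (s - 1)*(s + 1)*(s + 3)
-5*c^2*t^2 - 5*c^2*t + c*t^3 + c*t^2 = t*(-5*c + t)*(c*t + c)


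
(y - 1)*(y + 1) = y^2 - 1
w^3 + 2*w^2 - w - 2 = (w - 1)*(w + 1)*(w + 2)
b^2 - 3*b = b*(b - 3)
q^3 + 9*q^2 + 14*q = q*(q + 2)*(q + 7)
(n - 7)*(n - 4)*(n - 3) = n^3 - 14*n^2 + 61*n - 84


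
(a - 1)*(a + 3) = a^2 + 2*a - 3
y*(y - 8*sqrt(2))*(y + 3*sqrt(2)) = y^3 - 5*sqrt(2)*y^2 - 48*y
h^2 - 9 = (h - 3)*(h + 3)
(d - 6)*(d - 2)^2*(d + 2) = d^4 - 8*d^3 + 8*d^2 + 32*d - 48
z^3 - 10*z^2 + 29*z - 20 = (z - 5)*(z - 4)*(z - 1)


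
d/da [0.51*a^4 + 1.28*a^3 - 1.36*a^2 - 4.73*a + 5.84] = 2.04*a^3 + 3.84*a^2 - 2.72*a - 4.73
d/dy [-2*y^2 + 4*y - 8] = 4 - 4*y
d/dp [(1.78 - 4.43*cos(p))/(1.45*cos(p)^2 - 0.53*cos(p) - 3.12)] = (-6.4235*cos(p)^2 + 5.162*cos(p) - 14.765)*sin(p)/(2.1025*cos(p)^4 - 1.537*cos(p)^3 - 8.7671*cos(p)^2 + 3.3072*cos(p) + 9.7344)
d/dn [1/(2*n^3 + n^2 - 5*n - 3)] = (-6*n^2 - 2*n + 5)/(2*n^3 + n^2 - 5*n - 3)^2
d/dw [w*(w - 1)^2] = (w - 1)*(3*w - 1)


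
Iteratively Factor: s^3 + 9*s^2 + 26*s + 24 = (s + 3)*(s^2 + 6*s + 8) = (s + 2)*(s + 3)*(s + 4)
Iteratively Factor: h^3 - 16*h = (h + 4)*(h^2 - 4*h) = h*(h + 4)*(h - 4)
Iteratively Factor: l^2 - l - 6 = (l - 3)*(l + 2)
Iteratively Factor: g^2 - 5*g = (g)*(g - 5)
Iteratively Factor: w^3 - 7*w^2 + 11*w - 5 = (w - 1)*(w^2 - 6*w + 5) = (w - 5)*(w - 1)*(w - 1)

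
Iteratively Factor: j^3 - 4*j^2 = (j)*(j^2 - 4*j) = j*(j - 4)*(j)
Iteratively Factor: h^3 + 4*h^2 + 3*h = (h)*(h^2 + 4*h + 3) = h*(h + 3)*(h + 1)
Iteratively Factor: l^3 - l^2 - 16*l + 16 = (l - 4)*(l^2 + 3*l - 4) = (l - 4)*(l - 1)*(l + 4)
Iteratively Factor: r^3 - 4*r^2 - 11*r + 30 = (r - 2)*(r^2 - 2*r - 15) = (r - 5)*(r - 2)*(r + 3)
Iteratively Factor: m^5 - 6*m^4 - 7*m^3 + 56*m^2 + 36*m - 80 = (m + 2)*(m^4 - 8*m^3 + 9*m^2 + 38*m - 40) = (m - 1)*(m + 2)*(m^3 - 7*m^2 + 2*m + 40) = (m - 4)*(m - 1)*(m + 2)*(m^2 - 3*m - 10) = (m - 4)*(m - 1)*(m + 2)^2*(m - 5)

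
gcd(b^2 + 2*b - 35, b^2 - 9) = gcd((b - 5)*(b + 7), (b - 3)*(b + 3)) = 1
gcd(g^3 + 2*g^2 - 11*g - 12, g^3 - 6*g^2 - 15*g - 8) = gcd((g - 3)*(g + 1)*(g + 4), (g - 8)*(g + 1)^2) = g + 1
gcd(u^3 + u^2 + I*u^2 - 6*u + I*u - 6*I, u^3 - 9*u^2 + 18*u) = 1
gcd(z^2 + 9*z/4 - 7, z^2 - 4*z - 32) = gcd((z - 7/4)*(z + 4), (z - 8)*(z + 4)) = z + 4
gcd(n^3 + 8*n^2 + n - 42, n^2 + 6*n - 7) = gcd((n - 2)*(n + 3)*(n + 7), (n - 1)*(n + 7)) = n + 7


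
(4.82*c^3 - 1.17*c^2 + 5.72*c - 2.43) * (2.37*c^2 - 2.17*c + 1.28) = 11.4234*c^5 - 13.2323*c^4 + 22.2649*c^3 - 19.6691*c^2 + 12.5947*c - 3.1104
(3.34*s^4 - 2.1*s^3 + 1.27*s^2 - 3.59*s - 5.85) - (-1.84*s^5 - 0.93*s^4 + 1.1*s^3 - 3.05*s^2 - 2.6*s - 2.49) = 1.84*s^5 + 4.27*s^4 - 3.2*s^3 + 4.32*s^2 - 0.99*s - 3.36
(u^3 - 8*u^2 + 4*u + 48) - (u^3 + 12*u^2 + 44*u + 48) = -20*u^2 - 40*u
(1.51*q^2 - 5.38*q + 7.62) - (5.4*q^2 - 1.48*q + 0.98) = -3.89*q^2 - 3.9*q + 6.64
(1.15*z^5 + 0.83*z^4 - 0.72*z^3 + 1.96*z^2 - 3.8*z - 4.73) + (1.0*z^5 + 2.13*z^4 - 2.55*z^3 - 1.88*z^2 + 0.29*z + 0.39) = 2.15*z^5 + 2.96*z^4 - 3.27*z^3 + 0.0800000000000001*z^2 - 3.51*z - 4.34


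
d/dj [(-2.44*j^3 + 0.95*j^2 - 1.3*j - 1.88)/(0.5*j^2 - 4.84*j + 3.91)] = (-1.22*j^4 + 23.6192*j^3 - 32.5692*j^2 + 9.309*j - 14.1822)/(0.25*j^4 - 4.84*j^3 + 27.3356*j^2 - 37.8488*j + 15.2881)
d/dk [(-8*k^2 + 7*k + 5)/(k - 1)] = 4*(-2*k^2 + 4*k - 3)/(k^2 - 2*k + 1)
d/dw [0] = 0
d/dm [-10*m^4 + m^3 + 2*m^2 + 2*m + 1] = -40*m^3 + 3*m^2 + 4*m + 2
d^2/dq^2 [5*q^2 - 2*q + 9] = 10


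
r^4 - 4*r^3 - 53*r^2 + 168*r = r*(r - 8)*(r - 3)*(r + 7)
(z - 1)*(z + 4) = z^2 + 3*z - 4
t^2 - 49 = (t - 7)*(t + 7)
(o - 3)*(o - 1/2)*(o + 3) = o^3 - o^2/2 - 9*o + 9/2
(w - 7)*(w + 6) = w^2 - w - 42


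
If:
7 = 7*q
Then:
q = 1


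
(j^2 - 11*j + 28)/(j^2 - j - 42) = (j - 4)/(j + 6)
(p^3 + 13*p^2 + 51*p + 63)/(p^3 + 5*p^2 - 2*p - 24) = (p^2 + 10*p + 21)/(p^2 + 2*p - 8)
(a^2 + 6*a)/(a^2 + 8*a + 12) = a/(a + 2)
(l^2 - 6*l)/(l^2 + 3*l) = (l - 6)/(l + 3)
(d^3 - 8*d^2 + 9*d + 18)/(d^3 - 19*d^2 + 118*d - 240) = (d^2 - 2*d - 3)/(d^2 - 13*d + 40)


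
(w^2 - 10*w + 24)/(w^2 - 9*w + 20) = (w - 6)/(w - 5)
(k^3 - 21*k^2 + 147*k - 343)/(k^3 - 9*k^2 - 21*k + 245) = (k - 7)/(k + 5)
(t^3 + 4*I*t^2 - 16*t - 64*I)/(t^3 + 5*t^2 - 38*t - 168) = (t^2 + 4*t*(-1 + I) - 16*I)/(t^2 + t - 42)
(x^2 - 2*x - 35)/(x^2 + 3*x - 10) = (x - 7)/(x - 2)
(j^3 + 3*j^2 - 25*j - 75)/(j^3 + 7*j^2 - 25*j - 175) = (j + 3)/(j + 7)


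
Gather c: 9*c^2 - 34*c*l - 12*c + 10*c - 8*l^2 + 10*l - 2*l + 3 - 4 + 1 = 9*c^2 + c*(-34*l - 2) - 8*l^2 + 8*l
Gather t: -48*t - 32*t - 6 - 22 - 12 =-80*t - 40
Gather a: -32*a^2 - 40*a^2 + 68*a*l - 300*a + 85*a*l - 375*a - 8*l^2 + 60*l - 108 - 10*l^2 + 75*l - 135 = -72*a^2 + a*(153*l - 675) - 18*l^2 + 135*l - 243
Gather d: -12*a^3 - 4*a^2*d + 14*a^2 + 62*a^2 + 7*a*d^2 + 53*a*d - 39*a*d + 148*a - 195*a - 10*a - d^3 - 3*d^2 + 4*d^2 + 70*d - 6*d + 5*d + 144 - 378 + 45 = -12*a^3 + 76*a^2 - 57*a - d^3 + d^2*(7*a + 1) + d*(-4*a^2 + 14*a + 69) - 189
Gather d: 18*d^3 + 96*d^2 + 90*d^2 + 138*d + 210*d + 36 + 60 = 18*d^3 + 186*d^2 + 348*d + 96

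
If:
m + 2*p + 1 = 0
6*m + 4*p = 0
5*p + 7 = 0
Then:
No Solution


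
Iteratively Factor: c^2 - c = (c - 1)*(c)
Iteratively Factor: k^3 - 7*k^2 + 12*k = (k - 4)*(k^2 - 3*k) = k*(k - 4)*(k - 3)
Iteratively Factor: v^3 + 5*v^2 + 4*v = (v + 4)*(v^2 + v) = (v + 1)*(v + 4)*(v)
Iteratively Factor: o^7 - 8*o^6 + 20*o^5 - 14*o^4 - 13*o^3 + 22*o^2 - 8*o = (o + 1)*(o^6 - 9*o^5 + 29*o^4 - 43*o^3 + 30*o^2 - 8*o) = (o - 1)*(o + 1)*(o^5 - 8*o^4 + 21*o^3 - 22*o^2 + 8*o) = (o - 1)^2*(o + 1)*(o^4 - 7*o^3 + 14*o^2 - 8*o) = (o - 2)*(o - 1)^2*(o + 1)*(o^3 - 5*o^2 + 4*o) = o*(o - 2)*(o - 1)^2*(o + 1)*(o^2 - 5*o + 4) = o*(o - 2)*(o - 1)^3*(o + 1)*(o - 4)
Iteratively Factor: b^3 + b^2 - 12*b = (b + 4)*(b^2 - 3*b) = (b - 3)*(b + 4)*(b)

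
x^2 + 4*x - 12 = (x - 2)*(x + 6)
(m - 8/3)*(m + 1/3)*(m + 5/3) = m^3 - 2*m^2/3 - 43*m/9 - 40/27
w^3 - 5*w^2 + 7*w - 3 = (w - 3)*(w - 1)^2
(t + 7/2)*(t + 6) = t^2 + 19*t/2 + 21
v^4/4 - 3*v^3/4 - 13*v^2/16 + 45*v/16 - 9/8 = (v/4 + 1/2)*(v - 3)*(v - 3/2)*(v - 1/2)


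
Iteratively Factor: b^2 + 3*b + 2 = (b + 1)*(b + 2)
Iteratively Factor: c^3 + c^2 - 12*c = (c + 4)*(c^2 - 3*c) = (c - 3)*(c + 4)*(c)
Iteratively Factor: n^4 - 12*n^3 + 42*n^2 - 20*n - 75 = (n - 5)*(n^3 - 7*n^2 + 7*n + 15) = (n - 5)*(n - 3)*(n^2 - 4*n - 5) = (n - 5)*(n - 3)*(n + 1)*(n - 5)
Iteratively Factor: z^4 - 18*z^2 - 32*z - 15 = (z + 3)*(z^3 - 3*z^2 - 9*z - 5) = (z - 5)*(z + 3)*(z^2 + 2*z + 1) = (z - 5)*(z + 1)*(z + 3)*(z + 1)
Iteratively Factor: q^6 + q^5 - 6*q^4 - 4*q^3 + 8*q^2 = (q + 2)*(q^5 - q^4 - 4*q^3 + 4*q^2) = (q - 1)*(q + 2)*(q^4 - 4*q^2) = q*(q - 1)*(q + 2)*(q^3 - 4*q) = q*(q - 2)*(q - 1)*(q + 2)*(q^2 + 2*q) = q^2*(q - 2)*(q - 1)*(q + 2)*(q + 2)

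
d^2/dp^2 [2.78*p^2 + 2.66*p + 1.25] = 5.56000000000000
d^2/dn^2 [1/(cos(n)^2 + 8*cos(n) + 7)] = 2*(-2*sin(n)^4 + 19*sin(n)^2 + 43*cos(n) - 3*cos(3*n) + 40)/((cos(n) + 1)^3*(cos(n) + 7)^3)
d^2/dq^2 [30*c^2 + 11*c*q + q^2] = 2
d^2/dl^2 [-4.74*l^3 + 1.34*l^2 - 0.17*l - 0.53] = 2.68 - 28.44*l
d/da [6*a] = 6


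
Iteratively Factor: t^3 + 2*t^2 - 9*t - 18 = (t - 3)*(t^2 + 5*t + 6) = (t - 3)*(t + 3)*(t + 2)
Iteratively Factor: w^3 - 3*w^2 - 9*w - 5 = (w + 1)*(w^2 - 4*w - 5) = (w + 1)^2*(w - 5)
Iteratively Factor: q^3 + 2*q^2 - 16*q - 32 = (q + 2)*(q^2 - 16) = (q + 2)*(q + 4)*(q - 4)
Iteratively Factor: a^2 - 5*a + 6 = (a - 2)*(a - 3)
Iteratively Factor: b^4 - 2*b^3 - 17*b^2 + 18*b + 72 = (b + 2)*(b^3 - 4*b^2 - 9*b + 36) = (b + 2)*(b + 3)*(b^2 - 7*b + 12) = (b - 3)*(b + 2)*(b + 3)*(b - 4)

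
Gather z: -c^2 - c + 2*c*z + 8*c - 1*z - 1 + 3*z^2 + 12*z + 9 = -c^2 + 7*c + 3*z^2 + z*(2*c + 11) + 8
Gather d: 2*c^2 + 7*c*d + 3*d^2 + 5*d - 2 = 2*c^2 + 3*d^2 + d*(7*c + 5) - 2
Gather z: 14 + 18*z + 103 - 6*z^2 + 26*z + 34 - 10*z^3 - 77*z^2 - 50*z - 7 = -10*z^3 - 83*z^2 - 6*z + 144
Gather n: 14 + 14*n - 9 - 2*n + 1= 12*n + 6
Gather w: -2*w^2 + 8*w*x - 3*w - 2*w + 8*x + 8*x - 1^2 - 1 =-2*w^2 + w*(8*x - 5) + 16*x - 2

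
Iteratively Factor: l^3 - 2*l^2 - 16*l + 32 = (l + 4)*(l^2 - 6*l + 8) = (l - 2)*(l + 4)*(l - 4)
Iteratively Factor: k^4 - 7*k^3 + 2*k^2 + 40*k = (k)*(k^3 - 7*k^2 + 2*k + 40) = k*(k - 5)*(k^2 - 2*k - 8) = k*(k - 5)*(k + 2)*(k - 4)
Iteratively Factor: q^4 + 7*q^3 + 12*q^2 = (q)*(q^3 + 7*q^2 + 12*q) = q*(q + 4)*(q^2 + 3*q) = q^2*(q + 4)*(q + 3)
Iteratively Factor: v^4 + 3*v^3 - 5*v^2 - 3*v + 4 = (v - 1)*(v^3 + 4*v^2 - v - 4) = (v - 1)^2*(v^2 + 5*v + 4) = (v - 1)^2*(v + 4)*(v + 1)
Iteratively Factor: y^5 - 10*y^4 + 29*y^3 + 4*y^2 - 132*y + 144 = (y - 3)*(y^4 - 7*y^3 + 8*y^2 + 28*y - 48) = (y - 3)*(y + 2)*(y^3 - 9*y^2 + 26*y - 24) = (y - 4)*(y - 3)*(y + 2)*(y^2 - 5*y + 6) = (y - 4)*(y - 3)*(y - 2)*(y + 2)*(y - 3)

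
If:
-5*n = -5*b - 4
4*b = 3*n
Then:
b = 12/5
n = 16/5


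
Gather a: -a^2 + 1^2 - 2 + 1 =-a^2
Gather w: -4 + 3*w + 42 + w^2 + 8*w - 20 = w^2 + 11*w + 18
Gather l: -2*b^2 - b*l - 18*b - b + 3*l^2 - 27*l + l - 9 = -2*b^2 - 19*b + 3*l^2 + l*(-b - 26) - 9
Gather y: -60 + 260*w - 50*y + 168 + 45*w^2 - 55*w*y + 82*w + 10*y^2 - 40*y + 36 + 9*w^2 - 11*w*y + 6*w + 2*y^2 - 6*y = 54*w^2 + 348*w + 12*y^2 + y*(-66*w - 96) + 144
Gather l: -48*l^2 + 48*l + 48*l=-48*l^2 + 96*l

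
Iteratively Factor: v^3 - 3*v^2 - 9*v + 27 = (v + 3)*(v^2 - 6*v + 9) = (v - 3)*(v + 3)*(v - 3)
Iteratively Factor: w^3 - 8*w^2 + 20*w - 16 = (w - 2)*(w^2 - 6*w + 8) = (w - 4)*(w - 2)*(w - 2)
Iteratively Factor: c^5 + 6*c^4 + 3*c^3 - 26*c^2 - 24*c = (c + 3)*(c^4 + 3*c^3 - 6*c^2 - 8*c) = (c + 1)*(c + 3)*(c^3 + 2*c^2 - 8*c) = (c - 2)*(c + 1)*(c + 3)*(c^2 + 4*c) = (c - 2)*(c + 1)*(c + 3)*(c + 4)*(c)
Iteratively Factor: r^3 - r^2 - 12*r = (r - 4)*(r^2 + 3*r) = (r - 4)*(r + 3)*(r)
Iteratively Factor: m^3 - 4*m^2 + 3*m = (m)*(m^2 - 4*m + 3) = m*(m - 3)*(m - 1)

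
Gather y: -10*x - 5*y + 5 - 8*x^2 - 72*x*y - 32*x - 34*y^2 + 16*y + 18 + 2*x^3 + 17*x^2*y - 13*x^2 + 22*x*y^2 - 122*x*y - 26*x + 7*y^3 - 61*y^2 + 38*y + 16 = 2*x^3 - 21*x^2 - 68*x + 7*y^3 + y^2*(22*x - 95) + y*(17*x^2 - 194*x + 49) + 39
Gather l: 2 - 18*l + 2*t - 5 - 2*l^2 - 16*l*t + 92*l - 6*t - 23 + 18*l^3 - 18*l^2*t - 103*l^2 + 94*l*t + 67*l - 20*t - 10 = 18*l^3 + l^2*(-18*t - 105) + l*(78*t + 141) - 24*t - 36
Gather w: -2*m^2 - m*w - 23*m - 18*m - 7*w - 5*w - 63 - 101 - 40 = -2*m^2 - 41*m + w*(-m - 12) - 204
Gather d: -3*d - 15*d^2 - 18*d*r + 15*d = -15*d^2 + d*(12 - 18*r)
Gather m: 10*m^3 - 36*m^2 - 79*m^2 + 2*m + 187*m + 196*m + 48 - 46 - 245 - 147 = 10*m^3 - 115*m^2 + 385*m - 390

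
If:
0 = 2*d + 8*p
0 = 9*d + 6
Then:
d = -2/3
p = 1/6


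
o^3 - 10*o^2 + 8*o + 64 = (o - 8)*(o - 4)*(o + 2)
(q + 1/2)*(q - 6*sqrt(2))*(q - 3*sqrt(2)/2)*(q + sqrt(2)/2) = q^4 - 7*sqrt(2)*q^3 + q^3/2 - 7*sqrt(2)*q^2/2 + 21*q^2/2 + 21*q/4 + 9*sqrt(2)*q + 9*sqrt(2)/2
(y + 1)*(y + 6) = y^2 + 7*y + 6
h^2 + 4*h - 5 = (h - 1)*(h + 5)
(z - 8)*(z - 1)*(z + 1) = z^3 - 8*z^2 - z + 8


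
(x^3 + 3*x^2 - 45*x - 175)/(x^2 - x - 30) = (x^2 - 2*x - 35)/(x - 6)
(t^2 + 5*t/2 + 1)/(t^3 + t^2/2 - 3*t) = (2*t + 1)/(t*(2*t - 3))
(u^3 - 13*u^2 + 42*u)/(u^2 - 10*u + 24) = u*(u - 7)/(u - 4)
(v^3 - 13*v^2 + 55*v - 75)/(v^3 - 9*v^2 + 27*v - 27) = (v^2 - 10*v + 25)/(v^2 - 6*v + 9)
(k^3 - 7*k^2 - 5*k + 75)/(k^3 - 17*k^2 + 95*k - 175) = (k + 3)/(k - 7)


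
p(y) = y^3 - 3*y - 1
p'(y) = 3*y^2 - 3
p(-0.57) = 0.52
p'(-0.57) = -2.03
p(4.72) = 89.99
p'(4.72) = 63.84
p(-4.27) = -66.04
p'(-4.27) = 51.70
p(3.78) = 41.67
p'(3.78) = 39.87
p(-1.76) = -1.17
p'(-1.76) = 6.29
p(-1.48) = 0.20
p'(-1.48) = 3.57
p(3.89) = 46.19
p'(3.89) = 42.40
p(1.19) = -2.88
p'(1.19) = 1.25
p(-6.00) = -199.00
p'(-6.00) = 105.00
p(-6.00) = -199.00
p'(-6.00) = 105.00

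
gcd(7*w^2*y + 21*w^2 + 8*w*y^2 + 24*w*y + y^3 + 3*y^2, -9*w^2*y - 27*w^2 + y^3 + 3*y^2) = y + 3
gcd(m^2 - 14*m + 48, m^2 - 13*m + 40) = m - 8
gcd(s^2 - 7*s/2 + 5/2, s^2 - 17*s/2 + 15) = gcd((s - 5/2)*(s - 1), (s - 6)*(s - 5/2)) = s - 5/2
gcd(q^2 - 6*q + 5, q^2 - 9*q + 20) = q - 5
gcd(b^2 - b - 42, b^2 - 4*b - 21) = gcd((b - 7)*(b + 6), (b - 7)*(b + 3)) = b - 7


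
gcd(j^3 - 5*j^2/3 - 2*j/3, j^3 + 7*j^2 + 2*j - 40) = j - 2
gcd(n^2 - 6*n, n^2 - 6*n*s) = n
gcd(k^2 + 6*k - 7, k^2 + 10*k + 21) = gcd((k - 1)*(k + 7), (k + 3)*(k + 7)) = k + 7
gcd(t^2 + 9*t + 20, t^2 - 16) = t + 4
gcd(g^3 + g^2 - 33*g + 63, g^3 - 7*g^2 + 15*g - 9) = g^2 - 6*g + 9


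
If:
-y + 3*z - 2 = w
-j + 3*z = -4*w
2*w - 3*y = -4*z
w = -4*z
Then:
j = -78/25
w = -24/25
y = -8/25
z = 6/25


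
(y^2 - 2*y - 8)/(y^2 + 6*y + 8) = (y - 4)/(y + 4)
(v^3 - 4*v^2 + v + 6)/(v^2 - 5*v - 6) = (v^2 - 5*v + 6)/(v - 6)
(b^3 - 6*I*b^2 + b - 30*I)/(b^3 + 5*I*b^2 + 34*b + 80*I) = (b - 3*I)/(b + 8*I)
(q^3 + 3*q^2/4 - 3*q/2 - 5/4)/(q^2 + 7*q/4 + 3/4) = (4*q^2 - q - 5)/(4*q + 3)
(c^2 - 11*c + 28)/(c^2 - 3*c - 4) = (c - 7)/(c + 1)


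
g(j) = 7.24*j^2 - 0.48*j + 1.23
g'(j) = 14.48*j - 0.48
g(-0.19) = 1.58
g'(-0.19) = -3.23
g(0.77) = 5.15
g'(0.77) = 10.67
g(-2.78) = 58.52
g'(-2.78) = -40.73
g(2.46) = 43.86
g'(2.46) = 35.14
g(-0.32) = 2.12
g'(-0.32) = -5.11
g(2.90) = 60.73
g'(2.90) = 41.51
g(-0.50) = 3.28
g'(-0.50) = -7.72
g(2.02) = 29.80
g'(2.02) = 28.77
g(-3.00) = 67.83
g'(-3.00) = -43.92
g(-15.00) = 1637.43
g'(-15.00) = -217.68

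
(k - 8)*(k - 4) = k^2 - 12*k + 32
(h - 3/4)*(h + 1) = h^2 + h/4 - 3/4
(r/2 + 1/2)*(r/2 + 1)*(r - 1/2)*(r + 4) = r^4/4 + 13*r^3/8 + 21*r^2/8 + r/4 - 1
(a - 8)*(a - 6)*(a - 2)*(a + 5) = a^4 - 11*a^3 - 4*a^2 + 284*a - 480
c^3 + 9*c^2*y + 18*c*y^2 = c*(c + 3*y)*(c + 6*y)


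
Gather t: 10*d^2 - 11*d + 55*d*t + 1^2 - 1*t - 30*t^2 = 10*d^2 - 11*d - 30*t^2 + t*(55*d - 1) + 1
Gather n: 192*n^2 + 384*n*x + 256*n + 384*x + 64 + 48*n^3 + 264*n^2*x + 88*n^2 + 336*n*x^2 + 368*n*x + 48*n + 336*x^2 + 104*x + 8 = 48*n^3 + n^2*(264*x + 280) + n*(336*x^2 + 752*x + 304) + 336*x^2 + 488*x + 72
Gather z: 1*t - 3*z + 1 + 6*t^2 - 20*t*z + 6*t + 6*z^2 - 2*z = 6*t^2 + 7*t + 6*z^2 + z*(-20*t - 5) + 1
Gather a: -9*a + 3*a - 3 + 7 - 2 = 2 - 6*a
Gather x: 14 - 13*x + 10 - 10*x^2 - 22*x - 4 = -10*x^2 - 35*x + 20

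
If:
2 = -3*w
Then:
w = -2/3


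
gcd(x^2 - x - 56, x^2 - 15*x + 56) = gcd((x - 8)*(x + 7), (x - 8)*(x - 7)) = x - 8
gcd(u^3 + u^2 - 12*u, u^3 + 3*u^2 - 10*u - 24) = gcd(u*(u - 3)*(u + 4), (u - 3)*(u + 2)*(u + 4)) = u^2 + u - 12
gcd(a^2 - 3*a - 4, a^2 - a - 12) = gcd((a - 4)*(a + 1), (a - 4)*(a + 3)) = a - 4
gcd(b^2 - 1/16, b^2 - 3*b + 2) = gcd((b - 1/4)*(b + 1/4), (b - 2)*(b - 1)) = 1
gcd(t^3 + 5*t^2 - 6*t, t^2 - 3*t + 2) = t - 1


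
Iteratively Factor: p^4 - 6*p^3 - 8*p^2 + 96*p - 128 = (p - 4)*(p^3 - 2*p^2 - 16*p + 32) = (p - 4)*(p + 4)*(p^2 - 6*p + 8) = (p - 4)^2*(p + 4)*(p - 2)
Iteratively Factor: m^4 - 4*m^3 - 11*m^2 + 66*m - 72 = (m - 3)*(m^3 - m^2 - 14*m + 24) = (m - 3)*(m - 2)*(m^2 + m - 12) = (m - 3)*(m - 2)*(m + 4)*(m - 3)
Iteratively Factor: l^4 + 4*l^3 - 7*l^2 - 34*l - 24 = (l + 4)*(l^3 - 7*l - 6) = (l + 2)*(l + 4)*(l^2 - 2*l - 3) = (l - 3)*(l + 2)*(l + 4)*(l + 1)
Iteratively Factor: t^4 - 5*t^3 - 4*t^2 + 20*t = (t - 5)*(t^3 - 4*t) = t*(t - 5)*(t^2 - 4) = t*(t - 5)*(t - 2)*(t + 2)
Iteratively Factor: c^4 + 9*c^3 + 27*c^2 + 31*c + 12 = (c + 1)*(c^3 + 8*c^2 + 19*c + 12) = (c + 1)*(c + 3)*(c^2 + 5*c + 4) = (c + 1)*(c + 3)*(c + 4)*(c + 1)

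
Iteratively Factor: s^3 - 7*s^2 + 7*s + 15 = (s - 5)*(s^2 - 2*s - 3) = (s - 5)*(s + 1)*(s - 3)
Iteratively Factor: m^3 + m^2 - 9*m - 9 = (m - 3)*(m^2 + 4*m + 3) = (m - 3)*(m + 1)*(m + 3)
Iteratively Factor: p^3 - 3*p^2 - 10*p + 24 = (p - 4)*(p^2 + p - 6) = (p - 4)*(p + 3)*(p - 2)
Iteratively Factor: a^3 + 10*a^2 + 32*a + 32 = (a + 4)*(a^2 + 6*a + 8) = (a + 4)^2*(a + 2)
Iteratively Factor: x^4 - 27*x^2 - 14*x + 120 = (x - 5)*(x^3 + 5*x^2 - 2*x - 24) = (x - 5)*(x + 3)*(x^2 + 2*x - 8) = (x - 5)*(x - 2)*(x + 3)*(x + 4)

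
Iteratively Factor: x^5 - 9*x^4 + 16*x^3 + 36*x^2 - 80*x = (x - 2)*(x^4 - 7*x^3 + 2*x^2 + 40*x) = (x - 4)*(x - 2)*(x^3 - 3*x^2 - 10*x) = (x - 4)*(x - 2)*(x + 2)*(x^2 - 5*x) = x*(x - 4)*(x - 2)*(x + 2)*(x - 5)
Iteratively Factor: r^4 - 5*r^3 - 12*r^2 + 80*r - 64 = (r - 1)*(r^3 - 4*r^2 - 16*r + 64) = (r - 4)*(r - 1)*(r^2 - 16) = (r - 4)^2*(r - 1)*(r + 4)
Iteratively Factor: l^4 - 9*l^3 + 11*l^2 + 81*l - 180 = (l - 5)*(l^3 - 4*l^2 - 9*l + 36) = (l - 5)*(l - 3)*(l^2 - l - 12) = (l - 5)*(l - 3)*(l + 3)*(l - 4)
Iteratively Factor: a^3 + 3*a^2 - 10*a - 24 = (a + 2)*(a^2 + a - 12) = (a - 3)*(a + 2)*(a + 4)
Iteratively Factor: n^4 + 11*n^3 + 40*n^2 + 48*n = (n + 3)*(n^3 + 8*n^2 + 16*n) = (n + 3)*(n + 4)*(n^2 + 4*n) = n*(n + 3)*(n + 4)*(n + 4)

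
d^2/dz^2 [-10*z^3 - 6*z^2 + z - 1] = -60*z - 12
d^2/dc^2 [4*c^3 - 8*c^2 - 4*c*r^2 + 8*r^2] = 24*c - 16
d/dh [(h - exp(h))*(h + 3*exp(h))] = 2*h*exp(h) + 2*h - 6*exp(2*h) + 2*exp(h)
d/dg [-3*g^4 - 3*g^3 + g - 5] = -12*g^3 - 9*g^2 + 1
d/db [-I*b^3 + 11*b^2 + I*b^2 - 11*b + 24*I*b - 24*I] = -3*I*b^2 + 2*b*(11 + I) - 11 + 24*I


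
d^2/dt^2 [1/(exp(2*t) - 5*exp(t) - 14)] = ((5 - 4*exp(t))*(-exp(2*t) + 5*exp(t) + 14) - 2*(2*exp(t) - 5)^2*exp(t))*exp(t)/(-exp(2*t) + 5*exp(t) + 14)^3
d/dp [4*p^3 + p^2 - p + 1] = 12*p^2 + 2*p - 1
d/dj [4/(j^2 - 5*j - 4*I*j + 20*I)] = 4*(-2*j + 5 + 4*I)/(j^2 - 5*j - 4*I*j + 20*I)^2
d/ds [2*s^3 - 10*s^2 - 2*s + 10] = 6*s^2 - 20*s - 2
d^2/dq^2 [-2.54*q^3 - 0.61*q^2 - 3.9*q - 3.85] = -15.24*q - 1.22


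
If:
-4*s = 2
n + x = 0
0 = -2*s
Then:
No Solution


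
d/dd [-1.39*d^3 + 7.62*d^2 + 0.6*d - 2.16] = -4.17*d^2 + 15.24*d + 0.6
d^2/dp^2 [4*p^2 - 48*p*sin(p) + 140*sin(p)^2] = 48*p*sin(p) - 560*sin(p)^2 - 96*cos(p) + 288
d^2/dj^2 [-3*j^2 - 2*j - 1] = -6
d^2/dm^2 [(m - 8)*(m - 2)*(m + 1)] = 6*m - 18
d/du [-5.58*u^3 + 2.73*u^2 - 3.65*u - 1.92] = -16.74*u^2 + 5.46*u - 3.65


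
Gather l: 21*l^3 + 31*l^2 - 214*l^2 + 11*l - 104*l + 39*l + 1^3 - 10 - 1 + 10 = 21*l^3 - 183*l^2 - 54*l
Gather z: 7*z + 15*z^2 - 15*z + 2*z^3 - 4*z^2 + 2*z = 2*z^3 + 11*z^2 - 6*z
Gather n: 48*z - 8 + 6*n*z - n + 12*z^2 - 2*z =n*(6*z - 1) + 12*z^2 + 46*z - 8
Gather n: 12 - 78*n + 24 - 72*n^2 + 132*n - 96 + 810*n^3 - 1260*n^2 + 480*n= 810*n^3 - 1332*n^2 + 534*n - 60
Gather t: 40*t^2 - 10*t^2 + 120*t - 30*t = 30*t^2 + 90*t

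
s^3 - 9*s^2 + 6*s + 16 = (s - 8)*(s - 2)*(s + 1)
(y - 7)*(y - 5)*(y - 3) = y^3 - 15*y^2 + 71*y - 105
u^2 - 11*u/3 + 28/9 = (u - 7/3)*(u - 4/3)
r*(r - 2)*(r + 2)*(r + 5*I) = r^4 + 5*I*r^3 - 4*r^2 - 20*I*r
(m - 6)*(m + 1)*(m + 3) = m^3 - 2*m^2 - 21*m - 18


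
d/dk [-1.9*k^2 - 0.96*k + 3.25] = -3.8*k - 0.96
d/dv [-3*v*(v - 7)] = 21 - 6*v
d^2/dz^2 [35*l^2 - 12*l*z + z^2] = 2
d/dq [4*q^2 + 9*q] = 8*q + 9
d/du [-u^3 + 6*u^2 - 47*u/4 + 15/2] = -3*u^2 + 12*u - 47/4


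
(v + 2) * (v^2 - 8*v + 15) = v^3 - 6*v^2 - v + 30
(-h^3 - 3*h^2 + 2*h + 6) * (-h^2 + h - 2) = h^5 + 2*h^4 - 3*h^3 + 2*h^2 + 2*h - 12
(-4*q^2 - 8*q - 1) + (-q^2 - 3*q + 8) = -5*q^2 - 11*q + 7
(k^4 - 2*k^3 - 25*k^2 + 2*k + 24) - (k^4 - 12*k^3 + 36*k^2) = 10*k^3 - 61*k^2 + 2*k + 24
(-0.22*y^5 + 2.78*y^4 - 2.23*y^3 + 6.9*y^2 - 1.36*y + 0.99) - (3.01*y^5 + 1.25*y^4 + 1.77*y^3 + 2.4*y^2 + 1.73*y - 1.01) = -3.23*y^5 + 1.53*y^4 - 4.0*y^3 + 4.5*y^2 - 3.09*y + 2.0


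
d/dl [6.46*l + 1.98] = 6.46000000000000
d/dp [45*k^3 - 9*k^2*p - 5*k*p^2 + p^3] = -9*k^2 - 10*k*p + 3*p^2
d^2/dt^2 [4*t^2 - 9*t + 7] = 8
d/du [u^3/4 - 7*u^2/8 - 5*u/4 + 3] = 3*u^2/4 - 7*u/4 - 5/4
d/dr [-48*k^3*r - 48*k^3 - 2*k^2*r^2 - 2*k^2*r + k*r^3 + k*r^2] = k*(-48*k^2 - 4*k*r - 2*k + 3*r^2 + 2*r)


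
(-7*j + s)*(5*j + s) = -35*j^2 - 2*j*s + s^2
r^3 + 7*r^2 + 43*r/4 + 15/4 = (r + 1/2)*(r + 3/2)*(r + 5)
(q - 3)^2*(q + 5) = q^3 - q^2 - 21*q + 45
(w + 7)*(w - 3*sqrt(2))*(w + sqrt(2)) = w^3 - 2*sqrt(2)*w^2 + 7*w^2 - 14*sqrt(2)*w - 6*w - 42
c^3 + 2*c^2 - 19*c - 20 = (c - 4)*(c + 1)*(c + 5)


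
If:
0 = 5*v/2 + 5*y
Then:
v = -2*y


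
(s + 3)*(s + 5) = s^2 + 8*s + 15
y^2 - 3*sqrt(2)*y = y*(y - 3*sqrt(2))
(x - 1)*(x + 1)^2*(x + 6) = x^4 + 7*x^3 + 5*x^2 - 7*x - 6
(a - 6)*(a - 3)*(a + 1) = a^3 - 8*a^2 + 9*a + 18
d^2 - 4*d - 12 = (d - 6)*(d + 2)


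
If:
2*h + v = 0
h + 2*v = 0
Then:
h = 0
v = 0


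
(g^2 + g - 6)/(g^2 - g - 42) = (-g^2 - g + 6)/(-g^2 + g + 42)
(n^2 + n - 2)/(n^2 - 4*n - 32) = (-n^2 - n + 2)/(-n^2 + 4*n + 32)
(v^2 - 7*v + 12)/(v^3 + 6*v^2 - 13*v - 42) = (v - 4)/(v^2 + 9*v + 14)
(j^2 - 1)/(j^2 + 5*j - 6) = (j + 1)/(j + 6)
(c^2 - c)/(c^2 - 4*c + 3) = c/(c - 3)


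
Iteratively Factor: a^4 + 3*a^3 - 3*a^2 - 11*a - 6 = (a + 3)*(a^3 - 3*a - 2) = (a + 1)*(a + 3)*(a^2 - a - 2) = (a - 2)*(a + 1)*(a + 3)*(a + 1)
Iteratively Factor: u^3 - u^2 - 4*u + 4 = (u - 2)*(u^2 + u - 2) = (u - 2)*(u + 2)*(u - 1)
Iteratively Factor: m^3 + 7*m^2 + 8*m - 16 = (m + 4)*(m^2 + 3*m - 4) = (m - 1)*(m + 4)*(m + 4)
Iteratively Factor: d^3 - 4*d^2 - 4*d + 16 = (d - 2)*(d^2 - 2*d - 8) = (d - 2)*(d + 2)*(d - 4)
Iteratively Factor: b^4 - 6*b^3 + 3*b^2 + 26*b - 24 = (b - 1)*(b^3 - 5*b^2 - 2*b + 24) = (b - 1)*(b + 2)*(b^2 - 7*b + 12) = (b - 4)*(b - 1)*(b + 2)*(b - 3)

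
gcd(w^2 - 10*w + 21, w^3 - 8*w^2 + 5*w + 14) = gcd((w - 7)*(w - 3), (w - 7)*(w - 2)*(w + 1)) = w - 7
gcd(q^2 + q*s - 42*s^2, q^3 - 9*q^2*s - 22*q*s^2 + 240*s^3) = q - 6*s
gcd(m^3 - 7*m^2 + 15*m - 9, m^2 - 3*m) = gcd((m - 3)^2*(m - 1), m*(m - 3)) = m - 3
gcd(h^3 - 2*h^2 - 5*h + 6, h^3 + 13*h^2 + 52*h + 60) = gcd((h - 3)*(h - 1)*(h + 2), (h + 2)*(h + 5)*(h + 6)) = h + 2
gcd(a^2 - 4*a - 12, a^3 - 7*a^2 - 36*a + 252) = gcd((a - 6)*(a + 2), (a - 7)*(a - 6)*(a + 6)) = a - 6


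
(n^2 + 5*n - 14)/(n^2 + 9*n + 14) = (n - 2)/(n + 2)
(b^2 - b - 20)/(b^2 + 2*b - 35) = (b + 4)/(b + 7)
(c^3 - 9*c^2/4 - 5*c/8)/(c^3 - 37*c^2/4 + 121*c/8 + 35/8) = c/(c - 7)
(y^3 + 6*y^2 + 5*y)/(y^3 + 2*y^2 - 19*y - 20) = y/(y - 4)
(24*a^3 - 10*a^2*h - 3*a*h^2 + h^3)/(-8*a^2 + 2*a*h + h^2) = (-12*a^2 - a*h + h^2)/(4*a + h)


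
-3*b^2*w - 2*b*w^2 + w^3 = w*(-3*b + w)*(b + w)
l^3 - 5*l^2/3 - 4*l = l*(l - 3)*(l + 4/3)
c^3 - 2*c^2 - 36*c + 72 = (c - 6)*(c - 2)*(c + 6)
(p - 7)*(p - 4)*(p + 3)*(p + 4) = p^4 - 4*p^3 - 37*p^2 + 64*p + 336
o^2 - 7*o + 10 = (o - 5)*(o - 2)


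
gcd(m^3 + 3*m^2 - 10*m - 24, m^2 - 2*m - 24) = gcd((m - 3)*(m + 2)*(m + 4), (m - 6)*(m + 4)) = m + 4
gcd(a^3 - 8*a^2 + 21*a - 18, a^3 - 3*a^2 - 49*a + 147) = a - 3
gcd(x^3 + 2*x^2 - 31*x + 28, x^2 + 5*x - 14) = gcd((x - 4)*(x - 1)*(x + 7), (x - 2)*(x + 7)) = x + 7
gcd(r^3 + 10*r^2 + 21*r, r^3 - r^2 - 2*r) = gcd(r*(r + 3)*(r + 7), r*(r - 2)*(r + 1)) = r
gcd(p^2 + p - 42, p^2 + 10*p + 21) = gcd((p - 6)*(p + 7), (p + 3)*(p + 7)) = p + 7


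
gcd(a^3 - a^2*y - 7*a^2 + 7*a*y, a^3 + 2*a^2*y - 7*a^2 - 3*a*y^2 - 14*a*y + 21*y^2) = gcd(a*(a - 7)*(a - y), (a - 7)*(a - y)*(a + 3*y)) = -a^2 + a*y + 7*a - 7*y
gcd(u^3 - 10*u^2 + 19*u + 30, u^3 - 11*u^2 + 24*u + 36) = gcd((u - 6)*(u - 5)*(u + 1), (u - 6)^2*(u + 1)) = u^2 - 5*u - 6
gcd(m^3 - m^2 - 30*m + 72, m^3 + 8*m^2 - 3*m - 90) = m^2 + 3*m - 18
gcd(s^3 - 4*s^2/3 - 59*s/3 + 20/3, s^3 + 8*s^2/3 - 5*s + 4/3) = s^2 + 11*s/3 - 4/3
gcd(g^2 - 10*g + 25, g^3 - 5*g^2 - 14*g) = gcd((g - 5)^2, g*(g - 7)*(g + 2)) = 1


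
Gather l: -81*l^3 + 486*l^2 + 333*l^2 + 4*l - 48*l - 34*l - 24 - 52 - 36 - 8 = -81*l^3 + 819*l^2 - 78*l - 120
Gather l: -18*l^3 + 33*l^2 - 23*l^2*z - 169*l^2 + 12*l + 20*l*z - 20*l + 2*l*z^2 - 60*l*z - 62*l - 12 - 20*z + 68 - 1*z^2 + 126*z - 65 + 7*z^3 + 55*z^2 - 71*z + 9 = -18*l^3 + l^2*(-23*z - 136) + l*(2*z^2 - 40*z - 70) + 7*z^3 + 54*z^2 + 35*z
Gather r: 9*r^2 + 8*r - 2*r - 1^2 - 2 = 9*r^2 + 6*r - 3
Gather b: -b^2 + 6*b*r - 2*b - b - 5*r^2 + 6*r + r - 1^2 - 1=-b^2 + b*(6*r - 3) - 5*r^2 + 7*r - 2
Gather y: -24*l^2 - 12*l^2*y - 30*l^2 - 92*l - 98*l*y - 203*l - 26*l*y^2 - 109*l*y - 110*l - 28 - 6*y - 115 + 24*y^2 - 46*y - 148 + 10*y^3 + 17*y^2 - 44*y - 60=-54*l^2 - 405*l + 10*y^3 + y^2*(41 - 26*l) + y*(-12*l^2 - 207*l - 96) - 351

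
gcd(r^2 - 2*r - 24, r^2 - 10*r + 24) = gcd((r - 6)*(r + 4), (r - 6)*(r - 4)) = r - 6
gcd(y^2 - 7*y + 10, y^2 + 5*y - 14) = y - 2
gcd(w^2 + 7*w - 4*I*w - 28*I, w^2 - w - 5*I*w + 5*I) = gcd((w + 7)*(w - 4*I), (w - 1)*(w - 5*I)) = 1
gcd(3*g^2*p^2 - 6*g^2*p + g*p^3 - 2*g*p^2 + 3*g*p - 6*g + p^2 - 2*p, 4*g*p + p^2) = 1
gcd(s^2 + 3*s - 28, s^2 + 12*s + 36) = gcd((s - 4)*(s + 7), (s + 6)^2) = 1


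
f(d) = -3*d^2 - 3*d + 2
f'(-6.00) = 33.00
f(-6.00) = -88.00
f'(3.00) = -21.00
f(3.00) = -34.00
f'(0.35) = -5.10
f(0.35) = 0.58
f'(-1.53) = 6.18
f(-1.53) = -0.43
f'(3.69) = -25.14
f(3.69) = -49.92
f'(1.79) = -13.74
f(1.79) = -12.98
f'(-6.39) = 35.34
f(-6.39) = -101.33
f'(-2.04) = 9.24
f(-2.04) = -4.36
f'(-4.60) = 24.60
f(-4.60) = -47.68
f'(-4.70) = 25.20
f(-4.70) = -50.17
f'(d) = -6*d - 3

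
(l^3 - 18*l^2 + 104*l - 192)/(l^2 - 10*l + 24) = l - 8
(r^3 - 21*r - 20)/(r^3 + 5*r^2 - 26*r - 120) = (r + 1)/(r + 6)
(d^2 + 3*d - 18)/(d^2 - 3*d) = (d + 6)/d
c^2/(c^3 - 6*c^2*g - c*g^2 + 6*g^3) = c^2/(c^3 - 6*c^2*g - c*g^2 + 6*g^3)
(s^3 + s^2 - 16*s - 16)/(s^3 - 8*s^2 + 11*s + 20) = (s + 4)/(s - 5)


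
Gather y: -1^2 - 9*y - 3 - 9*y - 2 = -18*y - 6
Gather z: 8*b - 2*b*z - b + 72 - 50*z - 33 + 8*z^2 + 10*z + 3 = 7*b + 8*z^2 + z*(-2*b - 40) + 42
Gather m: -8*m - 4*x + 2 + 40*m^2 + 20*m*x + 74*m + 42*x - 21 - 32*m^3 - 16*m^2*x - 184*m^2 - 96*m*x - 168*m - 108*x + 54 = -32*m^3 + m^2*(-16*x - 144) + m*(-76*x - 102) - 70*x + 35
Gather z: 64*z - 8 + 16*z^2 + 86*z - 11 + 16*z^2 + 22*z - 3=32*z^2 + 172*z - 22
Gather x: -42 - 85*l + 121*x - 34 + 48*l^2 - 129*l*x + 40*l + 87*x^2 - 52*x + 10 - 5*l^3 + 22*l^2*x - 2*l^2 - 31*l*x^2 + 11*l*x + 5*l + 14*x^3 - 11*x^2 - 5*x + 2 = -5*l^3 + 46*l^2 - 40*l + 14*x^3 + x^2*(76 - 31*l) + x*(22*l^2 - 118*l + 64) - 64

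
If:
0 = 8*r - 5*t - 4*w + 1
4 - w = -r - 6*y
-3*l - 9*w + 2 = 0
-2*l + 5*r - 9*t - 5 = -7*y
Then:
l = 951*y/19 + 1364/57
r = -431*y/19 - 670/57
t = -436*y/19 - 707/57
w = -317*y/19 - 442/57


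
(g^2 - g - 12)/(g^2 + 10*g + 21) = (g - 4)/(g + 7)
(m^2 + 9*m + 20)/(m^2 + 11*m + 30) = (m + 4)/(m + 6)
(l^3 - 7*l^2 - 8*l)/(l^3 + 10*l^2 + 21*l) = (l^2 - 7*l - 8)/(l^2 + 10*l + 21)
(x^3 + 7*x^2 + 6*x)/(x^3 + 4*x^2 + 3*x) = (x + 6)/(x + 3)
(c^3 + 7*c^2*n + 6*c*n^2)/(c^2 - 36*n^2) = c*(c + n)/(c - 6*n)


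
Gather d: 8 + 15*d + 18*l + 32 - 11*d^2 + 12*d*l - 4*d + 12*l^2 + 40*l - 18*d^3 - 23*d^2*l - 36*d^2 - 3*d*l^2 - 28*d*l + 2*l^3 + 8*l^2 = -18*d^3 + d^2*(-23*l - 47) + d*(-3*l^2 - 16*l + 11) + 2*l^3 + 20*l^2 + 58*l + 40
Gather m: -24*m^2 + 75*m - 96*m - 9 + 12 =-24*m^2 - 21*m + 3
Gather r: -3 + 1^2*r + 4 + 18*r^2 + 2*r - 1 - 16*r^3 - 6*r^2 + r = -16*r^3 + 12*r^2 + 4*r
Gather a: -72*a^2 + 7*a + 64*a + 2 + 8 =-72*a^2 + 71*a + 10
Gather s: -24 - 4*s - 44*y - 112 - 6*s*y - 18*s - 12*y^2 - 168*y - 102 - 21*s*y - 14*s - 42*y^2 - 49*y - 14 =s*(-27*y - 36) - 54*y^2 - 261*y - 252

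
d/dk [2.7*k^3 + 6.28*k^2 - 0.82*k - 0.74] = 8.1*k^2 + 12.56*k - 0.82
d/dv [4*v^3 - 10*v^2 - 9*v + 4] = 12*v^2 - 20*v - 9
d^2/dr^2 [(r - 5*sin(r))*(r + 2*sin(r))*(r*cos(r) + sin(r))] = -r^3*cos(r) - 7*r^2*sin(r) + 6*r^2*sin(2*r) + 25*r*cos(r)/2 - 18*r*cos(2*r) - 45*r*cos(3*r)/2 + 29*sin(r)/2 - 9*sin(2*r) - 75*sin(3*r)/2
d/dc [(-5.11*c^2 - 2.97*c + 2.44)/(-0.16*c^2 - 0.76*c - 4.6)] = (3.4084*c^2 + 47.7928*c + 15.5164)/(0.0256*c^4 + 0.2432*c^3 + 2.0496*c^2 + 6.992*c + 21.16)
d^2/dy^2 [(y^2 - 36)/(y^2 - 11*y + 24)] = 2*(11*y^3 - 180*y^2 + 1188*y - 2916)/(y^6 - 33*y^5 + 435*y^4 - 2915*y^3 + 10440*y^2 - 19008*y + 13824)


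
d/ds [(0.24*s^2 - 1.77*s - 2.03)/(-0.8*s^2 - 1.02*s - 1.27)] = (-1.6608*s^2 - 3.8576*s + 0.1773)/(0.64*s^4 + 1.632*s^3 + 3.0724*s^2 + 2.5908*s + 1.6129)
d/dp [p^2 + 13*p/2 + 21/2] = 2*p + 13/2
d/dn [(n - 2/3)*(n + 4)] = 2*n + 10/3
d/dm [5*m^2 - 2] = 10*m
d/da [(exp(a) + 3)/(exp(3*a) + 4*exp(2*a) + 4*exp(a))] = (-2*exp(2*a) - 9*exp(a) - 6)*exp(-a)/(exp(3*a) + 6*exp(2*a) + 12*exp(a) + 8)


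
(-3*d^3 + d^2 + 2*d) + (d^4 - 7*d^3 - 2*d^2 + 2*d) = d^4 - 10*d^3 - d^2 + 4*d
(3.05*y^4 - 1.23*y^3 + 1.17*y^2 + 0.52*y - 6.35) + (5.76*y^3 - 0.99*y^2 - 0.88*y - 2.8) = 3.05*y^4 + 4.53*y^3 + 0.18*y^2 - 0.36*y - 9.15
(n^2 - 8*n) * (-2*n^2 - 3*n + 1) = -2*n^4 + 13*n^3 + 25*n^2 - 8*n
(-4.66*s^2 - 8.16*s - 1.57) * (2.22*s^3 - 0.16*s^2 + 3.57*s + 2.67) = -10.3452*s^5 - 17.3696*s^4 - 18.816*s^3 - 41.3222*s^2 - 27.3921*s - 4.1919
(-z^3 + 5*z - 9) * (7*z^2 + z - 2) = -7*z^5 - z^4 + 37*z^3 - 58*z^2 - 19*z + 18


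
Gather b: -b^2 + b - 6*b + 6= -b^2 - 5*b + 6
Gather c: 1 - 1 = 0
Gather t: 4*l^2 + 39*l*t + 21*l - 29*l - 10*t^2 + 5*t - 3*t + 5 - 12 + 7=4*l^2 - 8*l - 10*t^2 + t*(39*l + 2)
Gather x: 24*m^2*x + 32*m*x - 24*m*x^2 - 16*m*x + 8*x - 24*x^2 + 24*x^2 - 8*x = -24*m*x^2 + x*(24*m^2 + 16*m)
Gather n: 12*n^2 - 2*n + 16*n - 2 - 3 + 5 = 12*n^2 + 14*n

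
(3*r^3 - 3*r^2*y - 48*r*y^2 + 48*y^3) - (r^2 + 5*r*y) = 3*r^3 - 3*r^2*y - r^2 - 48*r*y^2 - 5*r*y + 48*y^3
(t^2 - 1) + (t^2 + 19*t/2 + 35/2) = 2*t^2 + 19*t/2 + 33/2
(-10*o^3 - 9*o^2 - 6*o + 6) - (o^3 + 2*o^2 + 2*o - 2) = -11*o^3 - 11*o^2 - 8*o + 8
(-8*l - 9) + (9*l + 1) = l - 8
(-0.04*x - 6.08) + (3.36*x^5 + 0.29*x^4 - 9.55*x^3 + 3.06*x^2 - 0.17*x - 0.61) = 3.36*x^5 + 0.29*x^4 - 9.55*x^3 + 3.06*x^2 - 0.21*x - 6.69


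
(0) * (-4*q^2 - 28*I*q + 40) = 0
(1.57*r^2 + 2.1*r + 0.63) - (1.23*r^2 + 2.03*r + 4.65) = 0.34*r^2 + 0.0700000000000003*r - 4.02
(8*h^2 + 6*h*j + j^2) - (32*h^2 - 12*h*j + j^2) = -24*h^2 + 18*h*j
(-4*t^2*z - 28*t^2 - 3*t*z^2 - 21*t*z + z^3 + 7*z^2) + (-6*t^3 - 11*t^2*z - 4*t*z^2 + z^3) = -6*t^3 - 15*t^2*z - 28*t^2 - 7*t*z^2 - 21*t*z + 2*z^3 + 7*z^2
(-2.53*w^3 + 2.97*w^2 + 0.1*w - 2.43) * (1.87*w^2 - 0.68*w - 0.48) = -4.7311*w^5 + 7.2743*w^4 - 0.6182*w^3 - 6.0377*w^2 + 1.6044*w + 1.1664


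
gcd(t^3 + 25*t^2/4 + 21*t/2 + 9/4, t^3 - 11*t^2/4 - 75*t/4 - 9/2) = t^2 + 13*t/4 + 3/4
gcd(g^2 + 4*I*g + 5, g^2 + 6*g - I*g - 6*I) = g - I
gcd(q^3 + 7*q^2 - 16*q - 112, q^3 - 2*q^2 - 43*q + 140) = q^2 + 3*q - 28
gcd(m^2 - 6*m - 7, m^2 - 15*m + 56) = m - 7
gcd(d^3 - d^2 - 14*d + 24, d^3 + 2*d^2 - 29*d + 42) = d^2 - 5*d + 6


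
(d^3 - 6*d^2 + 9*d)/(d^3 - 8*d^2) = (d^2 - 6*d + 9)/(d*(d - 8))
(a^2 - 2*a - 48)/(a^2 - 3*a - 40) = (a + 6)/(a + 5)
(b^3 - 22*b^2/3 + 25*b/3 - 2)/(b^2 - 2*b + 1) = (b^2 - 19*b/3 + 2)/(b - 1)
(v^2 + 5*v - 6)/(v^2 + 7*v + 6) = (v - 1)/(v + 1)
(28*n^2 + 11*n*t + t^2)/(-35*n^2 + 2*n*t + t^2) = (4*n + t)/(-5*n + t)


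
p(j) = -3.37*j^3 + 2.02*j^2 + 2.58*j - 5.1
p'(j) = -10.11*j^2 + 4.04*j + 2.58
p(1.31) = -5.83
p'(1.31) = -9.48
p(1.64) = -10.30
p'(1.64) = -17.99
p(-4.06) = 243.25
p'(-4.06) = -180.47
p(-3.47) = 151.08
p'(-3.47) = -133.17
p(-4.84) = 411.82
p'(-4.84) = -253.81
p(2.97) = -67.91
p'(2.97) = -74.60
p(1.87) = -15.25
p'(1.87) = -25.22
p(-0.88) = -3.51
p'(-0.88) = -8.80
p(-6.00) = 780.06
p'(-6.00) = -385.62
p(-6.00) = 780.06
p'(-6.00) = -385.62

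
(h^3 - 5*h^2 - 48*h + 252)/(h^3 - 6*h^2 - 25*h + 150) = (h^2 + h - 42)/(h^2 - 25)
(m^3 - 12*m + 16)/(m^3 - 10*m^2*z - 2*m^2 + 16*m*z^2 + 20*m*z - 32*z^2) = (m^2 + 2*m - 8)/(m^2 - 10*m*z + 16*z^2)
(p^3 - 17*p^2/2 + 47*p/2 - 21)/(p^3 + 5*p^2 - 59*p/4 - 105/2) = 2*(p^2 - 5*p + 6)/(2*p^2 + 17*p + 30)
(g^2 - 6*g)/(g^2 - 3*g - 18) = g/(g + 3)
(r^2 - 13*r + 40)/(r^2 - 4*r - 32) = (r - 5)/(r + 4)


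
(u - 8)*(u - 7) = u^2 - 15*u + 56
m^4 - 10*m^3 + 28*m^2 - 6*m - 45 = (m - 5)*(m - 3)^2*(m + 1)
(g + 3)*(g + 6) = g^2 + 9*g + 18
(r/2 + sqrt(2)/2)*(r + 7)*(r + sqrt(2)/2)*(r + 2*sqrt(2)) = r^4/2 + 7*sqrt(2)*r^3/4 + 7*r^3/2 + 7*r^2/2 + 49*sqrt(2)*r^2/4 + sqrt(2)*r + 49*r/2 + 7*sqrt(2)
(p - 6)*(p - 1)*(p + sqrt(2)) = p^3 - 7*p^2 + sqrt(2)*p^2 - 7*sqrt(2)*p + 6*p + 6*sqrt(2)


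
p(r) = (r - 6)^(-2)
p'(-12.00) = 0.00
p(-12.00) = 0.00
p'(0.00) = 0.01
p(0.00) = 0.03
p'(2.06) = 0.03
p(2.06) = 0.06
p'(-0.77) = 0.01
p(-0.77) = 0.02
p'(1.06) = 0.02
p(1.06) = 0.04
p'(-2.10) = 0.00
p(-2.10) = 0.02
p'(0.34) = 0.01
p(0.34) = 0.03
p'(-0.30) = 0.01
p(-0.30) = 0.03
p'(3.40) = 0.11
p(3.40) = 0.15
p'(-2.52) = 0.00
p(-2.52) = 0.01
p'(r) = -2/(r - 6)^3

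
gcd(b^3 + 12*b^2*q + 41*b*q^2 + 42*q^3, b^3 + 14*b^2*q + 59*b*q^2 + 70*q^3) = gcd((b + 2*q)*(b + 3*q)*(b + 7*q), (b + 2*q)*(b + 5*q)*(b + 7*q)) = b^2 + 9*b*q + 14*q^2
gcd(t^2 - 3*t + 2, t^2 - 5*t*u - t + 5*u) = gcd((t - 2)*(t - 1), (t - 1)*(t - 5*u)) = t - 1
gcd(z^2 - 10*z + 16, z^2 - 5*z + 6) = z - 2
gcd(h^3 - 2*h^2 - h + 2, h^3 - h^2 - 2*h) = h^2 - h - 2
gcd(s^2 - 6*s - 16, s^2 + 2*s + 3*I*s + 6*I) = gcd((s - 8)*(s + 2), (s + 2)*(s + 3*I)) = s + 2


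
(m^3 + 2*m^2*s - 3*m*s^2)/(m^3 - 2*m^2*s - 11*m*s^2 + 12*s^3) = m/(m - 4*s)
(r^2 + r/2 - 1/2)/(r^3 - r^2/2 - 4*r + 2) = (r + 1)/(r^2 - 4)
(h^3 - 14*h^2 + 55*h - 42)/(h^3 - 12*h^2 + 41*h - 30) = (h - 7)/(h - 5)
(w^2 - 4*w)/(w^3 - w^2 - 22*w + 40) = w/(w^2 + 3*w - 10)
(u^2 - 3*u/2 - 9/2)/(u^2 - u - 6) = (u + 3/2)/(u + 2)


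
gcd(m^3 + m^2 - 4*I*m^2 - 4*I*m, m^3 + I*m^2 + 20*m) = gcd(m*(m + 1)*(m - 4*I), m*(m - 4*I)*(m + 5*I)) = m^2 - 4*I*m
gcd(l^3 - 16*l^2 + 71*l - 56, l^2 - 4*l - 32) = l - 8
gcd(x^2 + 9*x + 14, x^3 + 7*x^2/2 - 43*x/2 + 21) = x + 7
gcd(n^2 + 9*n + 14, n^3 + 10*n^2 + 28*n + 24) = n + 2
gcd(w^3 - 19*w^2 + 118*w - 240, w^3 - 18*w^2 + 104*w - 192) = w^2 - 14*w + 48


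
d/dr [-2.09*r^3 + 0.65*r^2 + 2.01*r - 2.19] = -6.27*r^2 + 1.3*r + 2.01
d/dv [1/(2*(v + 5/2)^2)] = -8/(2*v + 5)^3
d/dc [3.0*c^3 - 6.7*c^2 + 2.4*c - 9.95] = 9.0*c^2 - 13.4*c + 2.4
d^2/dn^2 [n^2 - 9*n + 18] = 2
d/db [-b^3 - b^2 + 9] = b*(-3*b - 2)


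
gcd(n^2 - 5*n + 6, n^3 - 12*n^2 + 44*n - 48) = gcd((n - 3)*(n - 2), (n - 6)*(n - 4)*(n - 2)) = n - 2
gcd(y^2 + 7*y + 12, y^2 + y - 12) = y + 4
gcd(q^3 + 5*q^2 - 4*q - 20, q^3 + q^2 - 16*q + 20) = q^2 + 3*q - 10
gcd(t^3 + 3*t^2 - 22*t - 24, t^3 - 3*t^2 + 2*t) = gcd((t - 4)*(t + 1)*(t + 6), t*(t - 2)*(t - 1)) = 1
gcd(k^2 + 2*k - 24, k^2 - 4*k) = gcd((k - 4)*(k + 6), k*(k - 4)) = k - 4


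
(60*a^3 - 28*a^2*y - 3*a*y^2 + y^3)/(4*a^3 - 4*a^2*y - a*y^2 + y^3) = (-30*a^2 - a*y + y^2)/(-2*a^2 + a*y + y^2)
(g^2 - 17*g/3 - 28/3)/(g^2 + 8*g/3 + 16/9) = 3*(g - 7)/(3*g + 4)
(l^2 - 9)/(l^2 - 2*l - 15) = (l - 3)/(l - 5)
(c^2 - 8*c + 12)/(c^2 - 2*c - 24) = (c - 2)/(c + 4)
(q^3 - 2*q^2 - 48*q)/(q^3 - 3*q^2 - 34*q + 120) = q*(q - 8)/(q^2 - 9*q + 20)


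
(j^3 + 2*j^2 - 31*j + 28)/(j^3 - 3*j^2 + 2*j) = (j^2 + 3*j - 28)/(j*(j - 2))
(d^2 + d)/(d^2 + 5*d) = (d + 1)/(d + 5)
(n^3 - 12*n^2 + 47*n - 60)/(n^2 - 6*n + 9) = (n^2 - 9*n + 20)/(n - 3)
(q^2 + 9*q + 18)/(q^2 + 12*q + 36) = (q + 3)/(q + 6)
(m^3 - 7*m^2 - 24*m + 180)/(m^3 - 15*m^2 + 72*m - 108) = (m + 5)/(m - 3)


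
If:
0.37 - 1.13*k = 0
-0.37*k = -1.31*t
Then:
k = 0.33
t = 0.09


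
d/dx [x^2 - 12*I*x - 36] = 2*x - 12*I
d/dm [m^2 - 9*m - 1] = 2*m - 9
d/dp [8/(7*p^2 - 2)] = -112*p/(7*p^2 - 2)^2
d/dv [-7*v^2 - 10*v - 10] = -14*v - 10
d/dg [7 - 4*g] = -4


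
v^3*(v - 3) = v^4 - 3*v^3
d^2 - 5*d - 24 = (d - 8)*(d + 3)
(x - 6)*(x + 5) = x^2 - x - 30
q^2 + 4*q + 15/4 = (q + 3/2)*(q + 5/2)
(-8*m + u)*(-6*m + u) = 48*m^2 - 14*m*u + u^2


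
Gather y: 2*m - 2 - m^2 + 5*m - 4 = -m^2 + 7*m - 6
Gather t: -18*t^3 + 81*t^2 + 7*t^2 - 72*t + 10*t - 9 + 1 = -18*t^3 + 88*t^2 - 62*t - 8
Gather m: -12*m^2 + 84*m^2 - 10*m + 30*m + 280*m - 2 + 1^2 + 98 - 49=72*m^2 + 300*m + 48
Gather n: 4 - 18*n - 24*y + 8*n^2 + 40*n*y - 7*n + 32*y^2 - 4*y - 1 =8*n^2 + n*(40*y - 25) + 32*y^2 - 28*y + 3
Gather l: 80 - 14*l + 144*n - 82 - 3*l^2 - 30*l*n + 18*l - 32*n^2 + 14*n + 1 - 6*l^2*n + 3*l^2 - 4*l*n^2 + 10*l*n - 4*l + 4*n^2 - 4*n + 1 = -6*l^2*n + l*(-4*n^2 - 20*n) - 28*n^2 + 154*n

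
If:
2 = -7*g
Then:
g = -2/7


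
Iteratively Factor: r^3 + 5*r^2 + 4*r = (r)*(r^2 + 5*r + 4) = r*(r + 1)*(r + 4)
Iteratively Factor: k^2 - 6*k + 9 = (k - 3)*(k - 3)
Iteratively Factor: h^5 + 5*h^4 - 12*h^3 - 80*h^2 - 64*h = (h + 4)*(h^4 + h^3 - 16*h^2 - 16*h) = (h - 4)*(h + 4)*(h^3 + 5*h^2 + 4*h) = h*(h - 4)*(h + 4)*(h^2 + 5*h + 4) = h*(h - 4)*(h + 1)*(h + 4)*(h + 4)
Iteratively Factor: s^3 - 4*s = (s)*(s^2 - 4) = s*(s - 2)*(s + 2)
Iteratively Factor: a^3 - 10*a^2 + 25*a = (a - 5)*(a^2 - 5*a) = (a - 5)^2*(a)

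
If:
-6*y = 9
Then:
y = -3/2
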